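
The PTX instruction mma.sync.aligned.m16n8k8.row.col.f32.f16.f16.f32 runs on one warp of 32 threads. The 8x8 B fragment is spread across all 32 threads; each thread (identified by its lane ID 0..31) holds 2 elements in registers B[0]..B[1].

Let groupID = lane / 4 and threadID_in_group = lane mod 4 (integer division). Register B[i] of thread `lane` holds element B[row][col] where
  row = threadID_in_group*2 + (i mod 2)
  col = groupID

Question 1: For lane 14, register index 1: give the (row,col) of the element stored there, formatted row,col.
L=14=>grp=14>>2=3, tig=14&3=2
[1]=>row 2·2+1=5  col grp=3

5,3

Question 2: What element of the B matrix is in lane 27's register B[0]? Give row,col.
6,6

lane 27⇒27/4=6, 27 mod 4=3
i=0  r:2·3+0⇒6  c:6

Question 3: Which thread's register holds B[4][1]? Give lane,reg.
c=1->g=1  r=4->t=2,b0=0
L=1*4+2=6  i=0=0

6,0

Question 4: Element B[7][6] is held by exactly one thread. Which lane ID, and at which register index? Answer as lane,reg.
c: 6->gid=6  r: 7->tid=3,i&1=1
L=6*4+3=27  i=1=1

27,1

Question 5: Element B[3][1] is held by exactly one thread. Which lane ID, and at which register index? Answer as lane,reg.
c=1->g=1  r=3->t=1,b0=1
L=1*4+1=5  i=1=1

5,1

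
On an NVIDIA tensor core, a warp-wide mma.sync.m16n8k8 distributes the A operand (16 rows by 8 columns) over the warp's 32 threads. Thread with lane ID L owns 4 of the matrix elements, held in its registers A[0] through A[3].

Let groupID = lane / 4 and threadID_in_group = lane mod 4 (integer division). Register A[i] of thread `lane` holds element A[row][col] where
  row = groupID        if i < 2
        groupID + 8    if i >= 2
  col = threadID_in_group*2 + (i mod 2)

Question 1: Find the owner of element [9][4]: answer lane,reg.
r:9=>grp=1,rB=1  c:4=>tig=2,lo=0
L=1*4+2=6  i=1*2+0=2

6,2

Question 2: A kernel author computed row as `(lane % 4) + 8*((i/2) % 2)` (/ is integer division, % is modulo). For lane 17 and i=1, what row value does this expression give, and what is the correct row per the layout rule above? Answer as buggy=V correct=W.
buggy=1 correct=4

`(lane % 4) + 8*((i/2) % 2)`[17,1]->1
L=17->gid=17>>2=4, tid=17&3=1
[1]->row 4+0=4  col 1·2+1=3
row: 1 vs 4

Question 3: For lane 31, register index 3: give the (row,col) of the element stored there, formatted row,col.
L=31->gid=31>>2=7, tid=31&3=3
[3]->row 7+8=15  col 3·2+1=7

15,7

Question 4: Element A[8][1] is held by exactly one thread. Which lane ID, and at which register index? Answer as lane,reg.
r=8→G=0,rhi=1  c=1→T=0,p=1
L=0*4+0=0  i=1*2+1=3

0,3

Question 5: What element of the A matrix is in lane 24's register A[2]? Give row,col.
lane 24->24/4=6, 24 mod 4=0
i=2  r:6+8->14  c:2·0+0->0

14,0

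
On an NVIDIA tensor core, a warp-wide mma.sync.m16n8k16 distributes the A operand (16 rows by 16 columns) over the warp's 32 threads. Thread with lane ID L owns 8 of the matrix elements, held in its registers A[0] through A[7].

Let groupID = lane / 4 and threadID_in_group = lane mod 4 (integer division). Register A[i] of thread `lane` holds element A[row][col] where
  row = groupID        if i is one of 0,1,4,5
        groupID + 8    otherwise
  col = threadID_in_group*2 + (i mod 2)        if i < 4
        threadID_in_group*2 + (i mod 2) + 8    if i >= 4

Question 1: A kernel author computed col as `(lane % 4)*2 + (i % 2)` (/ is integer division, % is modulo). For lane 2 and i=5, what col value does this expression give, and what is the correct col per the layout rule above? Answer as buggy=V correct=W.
`(lane % 4)*2 + (i % 2)`[2,5]→5
lane 2→2/4=0, 2 mod 4=2
i=5  r:0+0→0  c:2·2+1+8→13
col: 5 vs 13

buggy=5 correct=13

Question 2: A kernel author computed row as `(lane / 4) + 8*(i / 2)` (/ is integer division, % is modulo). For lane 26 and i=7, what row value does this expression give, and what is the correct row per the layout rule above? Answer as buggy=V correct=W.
`(lane / 4) + 8*(i / 2)`[26,7]->30
lane 26->26/4=6, 26 mod 4=2
i=7  r:6+8->14  c:2·2+1+8->13
row: 30 vs 14

buggy=30 correct=14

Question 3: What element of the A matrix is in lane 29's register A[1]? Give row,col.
7,3

lane 29: grp=7 (29/4), tig=1 (29%4)
i=1: r=7+0=7, c=1*2+1+0=3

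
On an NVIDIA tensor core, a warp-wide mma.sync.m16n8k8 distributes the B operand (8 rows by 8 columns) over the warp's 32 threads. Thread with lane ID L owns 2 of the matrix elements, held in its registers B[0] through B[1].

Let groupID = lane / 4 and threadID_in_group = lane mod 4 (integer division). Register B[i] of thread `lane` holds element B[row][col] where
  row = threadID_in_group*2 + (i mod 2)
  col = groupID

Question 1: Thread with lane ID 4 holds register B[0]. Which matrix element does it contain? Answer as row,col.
lane 4: gid=1 (4/4), tid=0 (4%4)
i=0: r=0*2+0=0, c=gid=1

0,1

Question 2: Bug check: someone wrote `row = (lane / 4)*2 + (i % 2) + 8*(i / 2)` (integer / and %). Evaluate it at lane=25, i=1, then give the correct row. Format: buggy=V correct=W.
`(lane / 4)*2 + (i % 2) + 8*(i / 2)`[25,1]⇒13
lane 25⇒25/4=6, 25 mod 4=1
i=1  r:2·1+1⇒3  c:6
row: 13 vs 3

buggy=13 correct=3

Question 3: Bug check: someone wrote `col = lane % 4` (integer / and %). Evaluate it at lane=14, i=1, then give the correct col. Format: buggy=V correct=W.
`lane % 4`[14,1]→2
L=14→G=14>>2=3, T=14&3=2
[1]→row 2·2+1=5  col G=3
col: 2 vs 3

buggy=2 correct=3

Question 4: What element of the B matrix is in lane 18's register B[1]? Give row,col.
18: gr=4,th=2
[1] (2*2+1,4) = (5,4)

5,4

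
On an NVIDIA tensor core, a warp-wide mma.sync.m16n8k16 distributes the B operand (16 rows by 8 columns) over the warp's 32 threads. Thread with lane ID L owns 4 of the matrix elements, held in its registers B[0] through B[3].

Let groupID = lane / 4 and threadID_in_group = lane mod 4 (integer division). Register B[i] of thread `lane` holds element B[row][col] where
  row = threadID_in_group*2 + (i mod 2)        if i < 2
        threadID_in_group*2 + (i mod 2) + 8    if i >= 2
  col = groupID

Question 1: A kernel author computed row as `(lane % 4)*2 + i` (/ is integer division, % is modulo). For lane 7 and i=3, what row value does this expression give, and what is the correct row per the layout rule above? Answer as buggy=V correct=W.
buggy=9 correct=15

`(lane % 4)*2 + i`[7,3]⇒9
lane 7: gr=1 (7/4), th=3 (7%4)
i=3: r=3*2+1+8=15, c=gr=1
row: 9 vs 15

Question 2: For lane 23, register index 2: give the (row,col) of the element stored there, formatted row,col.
14,5

lane 23->23/4=5, 23 mod 4=3
i=2  r:2·3+0+8->14  c:5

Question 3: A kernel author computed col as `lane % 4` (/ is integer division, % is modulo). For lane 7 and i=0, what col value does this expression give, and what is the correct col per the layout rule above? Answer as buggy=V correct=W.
buggy=3 correct=1

`lane % 4`[7,0]→3
lane 7: G=1 (7/4), T=3 (7%4)
i=0: r=3*2+0+0=6, c=G=1
col: 3 vs 1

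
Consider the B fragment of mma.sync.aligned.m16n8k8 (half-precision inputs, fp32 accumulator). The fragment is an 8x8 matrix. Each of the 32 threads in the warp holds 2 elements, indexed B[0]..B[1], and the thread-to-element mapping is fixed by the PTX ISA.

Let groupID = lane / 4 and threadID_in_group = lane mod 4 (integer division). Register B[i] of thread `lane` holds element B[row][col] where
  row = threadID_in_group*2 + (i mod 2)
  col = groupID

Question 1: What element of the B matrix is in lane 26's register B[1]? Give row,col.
5,6

lane 26->26/4=6, 26 mod 4=2
i=1  r:2·2+1->5  c:6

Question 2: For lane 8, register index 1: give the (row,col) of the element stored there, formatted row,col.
1,2

lane 8⇒8/4=2, 8 mod 4=0
i=1  r:2·0+1⇒1  c:2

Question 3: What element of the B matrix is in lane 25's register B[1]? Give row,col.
lane 25: grp=6 (25/4), tig=1 (25%4)
i=1: r=1*2+1=3, c=grp=6

3,6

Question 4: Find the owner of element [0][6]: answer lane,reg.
c=6⇒gr=6  r=0⇒th=0,odd=0
L=6*4+0=24  i=0=0

24,0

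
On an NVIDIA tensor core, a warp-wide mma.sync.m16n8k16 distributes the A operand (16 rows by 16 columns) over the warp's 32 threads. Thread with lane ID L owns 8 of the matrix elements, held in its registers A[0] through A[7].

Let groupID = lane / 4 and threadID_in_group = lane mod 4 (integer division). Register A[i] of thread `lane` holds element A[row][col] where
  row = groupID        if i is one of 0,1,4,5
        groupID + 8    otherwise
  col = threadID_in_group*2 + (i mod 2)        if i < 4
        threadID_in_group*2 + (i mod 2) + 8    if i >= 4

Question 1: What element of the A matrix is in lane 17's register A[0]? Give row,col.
lane 17: grp=4 (17/4), tig=1 (17%4)
i=0: r=4+0=4, c=1*2+0+0=2

4,2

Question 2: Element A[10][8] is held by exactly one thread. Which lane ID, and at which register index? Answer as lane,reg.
8,6

r: 10->gid=2,r8=1  c: 8->c8=1,tid=0,i&1=0
L=2*4+0=8  i=1*4+1*2+0=6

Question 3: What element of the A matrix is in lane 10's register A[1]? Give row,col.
lane 10→10/4=2, 10 mod 4=2
i=1  r:2+0→2  c:2·2+1+0→5

2,5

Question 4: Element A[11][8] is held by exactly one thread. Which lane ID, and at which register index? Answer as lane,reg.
12,6

r: 11->gid=3,r8=1  c: 8->c8=1,tid=0,i&1=0
L=3*4+0=12  i=1*4+1*2+0=6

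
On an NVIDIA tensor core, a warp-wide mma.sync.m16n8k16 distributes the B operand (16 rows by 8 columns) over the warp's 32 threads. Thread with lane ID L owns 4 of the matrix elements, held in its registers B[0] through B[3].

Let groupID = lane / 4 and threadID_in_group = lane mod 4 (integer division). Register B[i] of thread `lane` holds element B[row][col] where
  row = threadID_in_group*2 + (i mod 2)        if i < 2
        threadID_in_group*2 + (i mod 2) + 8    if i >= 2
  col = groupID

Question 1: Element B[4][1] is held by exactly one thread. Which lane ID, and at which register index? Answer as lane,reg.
6,0

c: 1->gid=1  r: 4->r8=0,tid=2,i&1=0
L=1*4+2=6  i=0*2+0=0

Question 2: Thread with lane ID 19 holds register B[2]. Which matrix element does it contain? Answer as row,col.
lane 19→19/4=4, 19 mod 4=3
i=2  r:2·3+0+8→14  c:4

14,4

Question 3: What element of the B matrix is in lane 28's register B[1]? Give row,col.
lane 28->28/4=7, 28 mod 4=0
i=1  r:2·0+1+0->1  c:7

1,7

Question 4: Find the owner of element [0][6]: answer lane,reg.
c: 6->gid=6  r: 0->r8=0,tid=0,i&1=0
L=6*4+0=24  i=0*2+0=0

24,0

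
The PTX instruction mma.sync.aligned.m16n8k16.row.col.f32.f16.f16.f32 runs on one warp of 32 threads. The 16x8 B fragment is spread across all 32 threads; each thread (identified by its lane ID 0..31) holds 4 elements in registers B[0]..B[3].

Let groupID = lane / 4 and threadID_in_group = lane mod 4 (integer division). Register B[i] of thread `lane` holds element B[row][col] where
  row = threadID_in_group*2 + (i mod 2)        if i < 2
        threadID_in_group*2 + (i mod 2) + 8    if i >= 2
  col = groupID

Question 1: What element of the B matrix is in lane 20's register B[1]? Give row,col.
20: grp=5,tig=0
[1] (0*2+1+0,5) = (1,5)

1,5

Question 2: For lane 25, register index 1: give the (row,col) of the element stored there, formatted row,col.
3,6

lane 25: gid=6 (25/4), tid=1 (25%4)
i=1: r=1*2+1+0=3, c=gid=6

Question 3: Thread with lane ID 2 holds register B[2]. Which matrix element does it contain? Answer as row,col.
lane 2: g=0 (2/4), t=2 (2%4)
i=2: r=2*2+0+8=12, c=g=0

12,0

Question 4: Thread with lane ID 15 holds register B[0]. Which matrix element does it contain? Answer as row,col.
6,3

L=15->g=15>>2=3, t=15&3=3
[0]->row 3·2+0+0=6  col g=3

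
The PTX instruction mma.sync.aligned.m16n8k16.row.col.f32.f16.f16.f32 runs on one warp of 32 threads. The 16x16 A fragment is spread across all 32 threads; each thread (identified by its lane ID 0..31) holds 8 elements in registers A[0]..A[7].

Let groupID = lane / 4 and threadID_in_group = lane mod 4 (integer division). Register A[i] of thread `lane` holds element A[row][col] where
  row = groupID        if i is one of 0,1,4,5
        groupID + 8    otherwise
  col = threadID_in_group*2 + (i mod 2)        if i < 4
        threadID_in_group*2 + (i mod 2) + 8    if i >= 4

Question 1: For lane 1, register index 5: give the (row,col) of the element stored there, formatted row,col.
L=1->g=1>>2=0, t=1&3=1
[5]->row 0+0=0  col 1·2+1+8=11

0,11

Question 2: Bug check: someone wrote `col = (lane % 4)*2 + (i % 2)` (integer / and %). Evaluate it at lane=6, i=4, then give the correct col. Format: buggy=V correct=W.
`(lane % 4)*2 + (i % 2)`[6,4]->4
lane 6->6/4=1, 6 mod 4=2
i=4  r:1+0->1  c:2·2+0+8->12
col: 4 vs 12

buggy=4 correct=12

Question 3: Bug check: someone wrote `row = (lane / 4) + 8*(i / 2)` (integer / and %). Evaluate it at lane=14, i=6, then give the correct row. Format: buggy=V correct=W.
`(lane / 4) + 8*(i / 2)`[14,6]->27
lane 14: gid=3 (14/4), tid=2 (14%4)
i=6: r=3+8=11, c=2*2+0+8=12
row: 27 vs 11

buggy=27 correct=11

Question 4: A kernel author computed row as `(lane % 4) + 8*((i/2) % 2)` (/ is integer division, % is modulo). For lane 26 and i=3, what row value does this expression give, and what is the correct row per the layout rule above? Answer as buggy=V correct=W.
buggy=10 correct=14

`(lane % 4) + 8*((i/2) % 2)`[26,3]→10
26: G=6,T=2
[3] (6+8,2*2+1+0) = (14,5)
row: 10 vs 14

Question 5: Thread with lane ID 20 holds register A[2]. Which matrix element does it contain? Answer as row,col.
13,0

lane 20->20/4=5, 20 mod 4=0
i=2  r:5+8->13  c:2·0+0+0->0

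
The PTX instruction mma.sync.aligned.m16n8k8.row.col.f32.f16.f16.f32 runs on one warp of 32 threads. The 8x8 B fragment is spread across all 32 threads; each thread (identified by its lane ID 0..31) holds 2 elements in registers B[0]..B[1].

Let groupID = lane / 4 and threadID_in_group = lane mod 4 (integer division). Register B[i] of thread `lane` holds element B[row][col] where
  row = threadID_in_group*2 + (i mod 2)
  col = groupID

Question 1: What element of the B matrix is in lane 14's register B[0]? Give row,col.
4,3

L=14=>grp=14>>2=3, tig=14&3=2
[0]=>row 2·2+0=4  col grp=3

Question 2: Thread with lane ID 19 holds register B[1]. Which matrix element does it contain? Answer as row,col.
lane 19: gid=4 (19/4), tid=3 (19%4)
i=1: r=3*2+1=7, c=gid=4

7,4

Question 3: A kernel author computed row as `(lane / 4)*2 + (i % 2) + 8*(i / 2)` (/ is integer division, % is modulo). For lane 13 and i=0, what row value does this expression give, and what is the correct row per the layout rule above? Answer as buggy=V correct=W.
buggy=6 correct=2

`(lane / 4)*2 + (i % 2) + 8*(i / 2)`[13,0]->6
L=13->g=13>>2=3, t=13&3=1
[0]->row 1·2+0=2  col g=3
row: 6 vs 2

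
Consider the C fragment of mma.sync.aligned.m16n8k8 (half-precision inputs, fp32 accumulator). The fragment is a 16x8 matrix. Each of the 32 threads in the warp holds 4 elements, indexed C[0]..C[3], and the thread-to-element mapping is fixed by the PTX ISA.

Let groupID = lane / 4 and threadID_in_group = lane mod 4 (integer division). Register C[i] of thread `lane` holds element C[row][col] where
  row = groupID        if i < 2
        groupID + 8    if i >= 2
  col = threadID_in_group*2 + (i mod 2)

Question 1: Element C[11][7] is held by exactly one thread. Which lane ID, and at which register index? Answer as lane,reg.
15,3

r=11->g=3,rb=1  c=7->t=3,b0=1
L=3*4+3=15  i=1*2+1=3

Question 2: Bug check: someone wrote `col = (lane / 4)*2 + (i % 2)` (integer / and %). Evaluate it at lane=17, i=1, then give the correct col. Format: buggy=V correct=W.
buggy=9 correct=3

`(lane / 4)*2 + (i % 2)`[17,1]->9
L=17->g=17>>2=4, t=17&3=1
[1]->row 4+0=4  col 1·2+1=3
col: 9 vs 3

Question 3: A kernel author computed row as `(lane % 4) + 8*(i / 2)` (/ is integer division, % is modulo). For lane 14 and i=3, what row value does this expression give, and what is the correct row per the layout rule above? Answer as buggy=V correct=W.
`(lane % 4) + 8*(i / 2)`[14,3]=>10
L=14=>grp=14>>2=3, tig=14&3=2
[3]=>row 3+8=11  col 2·2+1=5
row: 10 vs 11

buggy=10 correct=11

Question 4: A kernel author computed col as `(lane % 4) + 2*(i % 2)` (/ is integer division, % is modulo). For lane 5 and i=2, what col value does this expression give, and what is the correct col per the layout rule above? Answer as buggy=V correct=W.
`(lane % 4) + 2*(i % 2)`[5,2]->1
lane 5: gid=1 (5/4), tid=1 (5%4)
i=2: r=1+8=9, c=1*2+0=2
col: 1 vs 2

buggy=1 correct=2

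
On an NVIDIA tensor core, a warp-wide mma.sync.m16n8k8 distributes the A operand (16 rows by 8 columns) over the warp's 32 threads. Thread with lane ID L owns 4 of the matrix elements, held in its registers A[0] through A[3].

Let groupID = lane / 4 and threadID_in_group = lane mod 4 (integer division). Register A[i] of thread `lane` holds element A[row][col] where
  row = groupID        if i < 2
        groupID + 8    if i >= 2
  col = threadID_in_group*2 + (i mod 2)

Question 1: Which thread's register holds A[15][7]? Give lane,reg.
r:15=>grp=7,rB=1  c:7=>tig=3,lo=1
L=7*4+3=31  i=1*2+1=3

31,3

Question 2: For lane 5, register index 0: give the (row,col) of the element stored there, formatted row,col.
5: gid=1,tid=1
[0] (1+0,1*2+0) = (1,2)

1,2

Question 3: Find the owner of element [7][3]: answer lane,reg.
29,1

r=7⇒gr=7,Rb=0  c=3⇒th=1,odd=1
L=7*4+1=29  i=0*2+1=1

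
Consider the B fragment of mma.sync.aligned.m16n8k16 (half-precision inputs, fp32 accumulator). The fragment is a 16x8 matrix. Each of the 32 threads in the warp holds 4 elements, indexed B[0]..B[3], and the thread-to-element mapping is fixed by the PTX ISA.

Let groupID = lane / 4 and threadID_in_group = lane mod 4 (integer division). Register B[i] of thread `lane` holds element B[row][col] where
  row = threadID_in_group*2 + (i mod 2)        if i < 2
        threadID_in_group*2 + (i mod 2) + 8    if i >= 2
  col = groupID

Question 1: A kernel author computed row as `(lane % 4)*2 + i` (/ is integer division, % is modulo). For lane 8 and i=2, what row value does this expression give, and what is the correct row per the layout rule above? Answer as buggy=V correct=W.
buggy=2 correct=8

`(lane % 4)*2 + i`[8,2]->2
L=8->g=8>>2=2, t=8&3=0
[2]->row 0·2+0+8=8  col g=2
row: 2 vs 8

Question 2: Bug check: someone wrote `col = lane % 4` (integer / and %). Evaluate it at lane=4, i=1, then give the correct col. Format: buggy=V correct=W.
buggy=0 correct=1

`lane % 4`[4,1]→0
lane 4→4/4=1, 4 mod 4=0
i=1  r:2·0+1+0→1  c:1
col: 0 vs 1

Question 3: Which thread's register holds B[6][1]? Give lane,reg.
c:1=>grp=1  r:6=>rB=0,tig=3,lo=0
L=1*4+3=7  i=0*2+0=0

7,0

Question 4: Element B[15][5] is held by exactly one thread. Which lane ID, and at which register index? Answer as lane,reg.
c=5⇒gr=5  r=15⇒Rb=1,th=3,odd=1
L=5*4+3=23  i=1*2+1=3

23,3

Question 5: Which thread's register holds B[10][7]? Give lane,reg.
29,2

c:7=>grp=7  r:10=>rB=1,tig=1,lo=0
L=7*4+1=29  i=1*2+0=2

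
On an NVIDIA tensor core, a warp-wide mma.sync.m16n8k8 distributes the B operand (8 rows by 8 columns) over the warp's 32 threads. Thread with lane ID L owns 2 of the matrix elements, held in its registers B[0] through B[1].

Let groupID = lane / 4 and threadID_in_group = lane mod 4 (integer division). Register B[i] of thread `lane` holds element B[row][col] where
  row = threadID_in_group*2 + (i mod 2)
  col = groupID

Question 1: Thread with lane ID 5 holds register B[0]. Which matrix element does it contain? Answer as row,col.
5: gid=1,tid=1
[0] (1*2+0,1) = (2,1)

2,1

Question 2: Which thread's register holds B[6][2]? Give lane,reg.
c: 2->gid=2  r: 6->tid=3,i&1=0
L=2*4+3=11  i=0=0

11,0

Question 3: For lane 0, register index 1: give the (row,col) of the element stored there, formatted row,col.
1,0

0: G=0,T=0
[1] (0*2+1,0) = (1,0)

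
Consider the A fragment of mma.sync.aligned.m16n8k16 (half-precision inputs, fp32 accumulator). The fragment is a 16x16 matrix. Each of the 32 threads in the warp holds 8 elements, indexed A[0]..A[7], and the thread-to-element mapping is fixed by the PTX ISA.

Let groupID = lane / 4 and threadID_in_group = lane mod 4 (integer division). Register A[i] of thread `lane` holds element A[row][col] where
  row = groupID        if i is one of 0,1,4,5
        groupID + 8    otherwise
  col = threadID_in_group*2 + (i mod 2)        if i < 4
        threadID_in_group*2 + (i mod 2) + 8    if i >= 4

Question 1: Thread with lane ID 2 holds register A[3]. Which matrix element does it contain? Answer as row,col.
2: gr=0,th=2
[3] (0+8,2*2+1+0) = (8,5)

8,5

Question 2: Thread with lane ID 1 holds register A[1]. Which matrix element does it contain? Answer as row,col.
lane 1=>1/4=0, 1 mod 4=1
i=1  r:0+0=>0  c:2·1+1+0=>3

0,3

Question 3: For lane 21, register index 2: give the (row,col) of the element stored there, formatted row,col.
L=21⇒gr=21>>2=5, th=21&3=1
[2]⇒row 5+8=13  col 1·2+0+0=2

13,2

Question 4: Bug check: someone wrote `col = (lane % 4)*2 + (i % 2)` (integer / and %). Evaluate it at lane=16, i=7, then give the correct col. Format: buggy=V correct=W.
buggy=1 correct=9

`(lane % 4)*2 + (i % 2)`[16,7]⇒1
16: gr=4,th=0
[7] (4+8,0*2+1+8) = (12,9)
col: 1 vs 9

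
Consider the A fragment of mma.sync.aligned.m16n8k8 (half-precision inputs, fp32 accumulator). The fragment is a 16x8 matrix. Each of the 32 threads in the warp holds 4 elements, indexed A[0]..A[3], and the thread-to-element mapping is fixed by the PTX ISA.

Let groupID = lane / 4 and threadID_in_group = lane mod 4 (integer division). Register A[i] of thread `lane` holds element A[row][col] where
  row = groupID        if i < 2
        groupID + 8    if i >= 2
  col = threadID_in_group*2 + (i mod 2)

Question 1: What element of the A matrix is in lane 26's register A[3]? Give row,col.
lane 26=>26/4=6, 26 mod 4=2
i=3  r:6+8=>14  c:2·2+1=>5

14,5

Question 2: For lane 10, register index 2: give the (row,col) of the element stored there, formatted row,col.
lane 10: grp=2 (10/4), tig=2 (10%4)
i=2: r=2+8=10, c=2*2+0=4

10,4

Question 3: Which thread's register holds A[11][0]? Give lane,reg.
12,2

r:11=>grp=3,rB=1  c:0=>tig=0,lo=0
L=3*4+0=12  i=1*2+0=2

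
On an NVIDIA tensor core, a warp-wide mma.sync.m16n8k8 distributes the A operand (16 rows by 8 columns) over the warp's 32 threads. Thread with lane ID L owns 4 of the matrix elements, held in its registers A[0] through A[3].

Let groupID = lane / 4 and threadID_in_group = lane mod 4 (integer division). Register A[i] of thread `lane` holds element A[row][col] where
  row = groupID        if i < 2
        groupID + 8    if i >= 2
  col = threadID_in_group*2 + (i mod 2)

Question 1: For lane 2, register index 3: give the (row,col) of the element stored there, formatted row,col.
2: gr=0,th=2
[3] (0+8,2*2+1) = (8,5)

8,5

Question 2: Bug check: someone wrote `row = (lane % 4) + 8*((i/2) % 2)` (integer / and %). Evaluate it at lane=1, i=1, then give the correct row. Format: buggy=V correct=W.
`(lane % 4) + 8*((i/2) % 2)`[1,1]→1
lane 1: G=0 (1/4), T=1 (1%4)
i=1: r=0+0=0, c=1*2+1=3
row: 1 vs 0

buggy=1 correct=0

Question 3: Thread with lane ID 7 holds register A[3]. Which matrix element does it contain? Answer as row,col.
7: g=1,t=3
[3] (1+8,3*2+1) = (9,7)

9,7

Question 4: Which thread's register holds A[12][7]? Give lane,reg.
19,3

r=12->g=4,rb=1  c=7->t=3,b0=1
L=4*4+3=19  i=1*2+1=3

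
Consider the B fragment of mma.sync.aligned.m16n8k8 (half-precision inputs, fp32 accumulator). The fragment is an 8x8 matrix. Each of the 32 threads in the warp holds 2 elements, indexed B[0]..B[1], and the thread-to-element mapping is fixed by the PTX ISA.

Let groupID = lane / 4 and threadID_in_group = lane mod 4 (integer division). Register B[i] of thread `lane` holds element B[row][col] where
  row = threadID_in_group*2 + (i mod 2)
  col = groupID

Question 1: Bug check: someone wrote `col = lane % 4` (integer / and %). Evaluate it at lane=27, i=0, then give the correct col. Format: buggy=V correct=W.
buggy=3 correct=6

`lane % 4`[27,0]⇒3
27: gr=6,th=3
[0] (3*2+0,6) = (6,6)
col: 3 vs 6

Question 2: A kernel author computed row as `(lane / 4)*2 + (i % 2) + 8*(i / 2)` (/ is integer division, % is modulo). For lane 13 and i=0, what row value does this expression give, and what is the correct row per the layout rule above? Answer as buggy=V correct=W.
buggy=6 correct=2

`(lane / 4)*2 + (i % 2) + 8*(i / 2)`[13,0]=>6
lane 13: grp=3 (13/4), tig=1 (13%4)
i=0: r=1*2+0=2, c=grp=3
row: 6 vs 2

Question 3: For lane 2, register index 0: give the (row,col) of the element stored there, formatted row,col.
4,0

2: G=0,T=2
[0] (2*2+0,0) = (4,0)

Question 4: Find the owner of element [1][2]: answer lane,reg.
8,1

c:2=>grp=2  r:1=>tig=0,lo=1
L=2*4+0=8  i=1=1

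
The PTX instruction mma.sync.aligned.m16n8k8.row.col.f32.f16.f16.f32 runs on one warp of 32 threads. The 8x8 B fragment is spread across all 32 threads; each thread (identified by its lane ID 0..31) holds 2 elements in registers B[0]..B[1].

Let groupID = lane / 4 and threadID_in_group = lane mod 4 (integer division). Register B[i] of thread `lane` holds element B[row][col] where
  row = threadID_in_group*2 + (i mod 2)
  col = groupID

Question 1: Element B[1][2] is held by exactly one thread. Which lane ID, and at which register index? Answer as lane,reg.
8,1

c=2->g=2  r=1->t=0,b0=1
L=2*4+0=8  i=1=1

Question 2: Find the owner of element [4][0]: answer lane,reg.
2,0

c=0->g=0  r=4->t=2,b0=0
L=0*4+2=2  i=0=0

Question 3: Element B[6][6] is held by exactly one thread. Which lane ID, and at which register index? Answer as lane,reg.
c:6=>grp=6  r:6=>tig=3,lo=0
L=6*4+3=27  i=0=0

27,0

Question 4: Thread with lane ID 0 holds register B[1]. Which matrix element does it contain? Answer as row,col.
lane 0: G=0 (0/4), T=0 (0%4)
i=1: r=0*2+1=1, c=G=0

1,0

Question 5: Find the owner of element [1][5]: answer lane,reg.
20,1

c: 5->gid=5  r: 1->tid=0,i&1=1
L=5*4+0=20  i=1=1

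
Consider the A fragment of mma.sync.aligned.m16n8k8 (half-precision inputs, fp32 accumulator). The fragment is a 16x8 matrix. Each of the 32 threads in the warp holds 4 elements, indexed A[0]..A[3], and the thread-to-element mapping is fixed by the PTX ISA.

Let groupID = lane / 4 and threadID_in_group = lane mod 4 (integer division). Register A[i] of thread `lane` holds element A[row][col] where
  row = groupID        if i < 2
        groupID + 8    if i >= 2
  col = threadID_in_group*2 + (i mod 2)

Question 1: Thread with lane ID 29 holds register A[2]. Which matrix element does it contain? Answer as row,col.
15,2

L=29⇒gr=29>>2=7, th=29&3=1
[2]⇒row 7+8=15  col 1·2+0=2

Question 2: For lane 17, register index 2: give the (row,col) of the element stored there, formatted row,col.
L=17->gid=17>>2=4, tid=17&3=1
[2]->row 4+8=12  col 1·2+0=2

12,2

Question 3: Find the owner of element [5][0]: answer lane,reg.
r=5⇒gr=5,Rb=0  c=0⇒th=0,odd=0
L=5*4+0=20  i=0*2+0=0

20,0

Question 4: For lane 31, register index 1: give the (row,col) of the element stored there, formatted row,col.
lane 31⇒31/4=7, 31 mod 4=3
i=1  r:7+0⇒7  c:2·3+1⇒7

7,7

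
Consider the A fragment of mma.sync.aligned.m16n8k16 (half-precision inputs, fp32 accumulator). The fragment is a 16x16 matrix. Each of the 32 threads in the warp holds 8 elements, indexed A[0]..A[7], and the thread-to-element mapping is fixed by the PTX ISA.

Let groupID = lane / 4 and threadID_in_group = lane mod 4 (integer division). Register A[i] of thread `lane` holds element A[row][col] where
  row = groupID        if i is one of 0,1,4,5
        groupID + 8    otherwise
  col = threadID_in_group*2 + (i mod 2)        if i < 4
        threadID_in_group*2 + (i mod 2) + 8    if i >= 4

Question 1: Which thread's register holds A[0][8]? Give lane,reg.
r=0⇒gr=0,Rb=0  c=8⇒Cb=1,th=0,odd=0
L=0*4+0=0  i=1*4+0*2+0=4

0,4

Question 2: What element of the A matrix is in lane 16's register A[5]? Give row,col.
lane 16: g=4 (16/4), t=0 (16%4)
i=5: r=4+0=4, c=0*2+1+8=9

4,9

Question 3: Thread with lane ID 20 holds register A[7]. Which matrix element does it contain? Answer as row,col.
13,9

lane 20->20/4=5, 20 mod 4=0
i=7  r:5+8->13  c:2·0+1+8->9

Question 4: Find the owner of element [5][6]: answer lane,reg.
r:5=>grp=5,rB=0  c:6=>cB=0,tig=3,lo=0
L=5*4+3=23  i=0*4+0*2+0=0

23,0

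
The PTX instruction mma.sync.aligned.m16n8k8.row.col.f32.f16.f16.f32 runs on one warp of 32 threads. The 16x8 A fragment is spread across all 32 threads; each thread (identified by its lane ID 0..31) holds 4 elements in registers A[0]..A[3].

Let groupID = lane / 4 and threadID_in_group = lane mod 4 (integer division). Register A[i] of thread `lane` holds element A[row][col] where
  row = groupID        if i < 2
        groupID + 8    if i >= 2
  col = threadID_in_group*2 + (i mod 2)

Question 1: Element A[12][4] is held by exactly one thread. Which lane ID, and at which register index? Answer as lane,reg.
r=12⇒gr=4,Rb=1  c=4⇒th=2,odd=0
L=4*4+2=18  i=1*2+0=2

18,2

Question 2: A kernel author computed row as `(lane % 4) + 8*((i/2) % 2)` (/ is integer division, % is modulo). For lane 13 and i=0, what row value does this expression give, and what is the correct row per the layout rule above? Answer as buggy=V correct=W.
`(lane % 4) + 8*((i/2) % 2)`[13,0]->1
L=13->gid=13>>2=3, tid=13&3=1
[0]->row 3+0=3  col 1·2+0=2
row: 1 vs 3

buggy=1 correct=3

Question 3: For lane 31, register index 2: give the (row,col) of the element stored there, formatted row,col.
15,6

L=31->gid=31>>2=7, tid=31&3=3
[2]->row 7+8=15  col 3·2+0=6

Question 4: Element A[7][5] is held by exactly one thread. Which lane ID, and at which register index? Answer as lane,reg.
r=7->g=7,rb=0  c=5->t=2,b0=1
L=7*4+2=30  i=0*2+1=1

30,1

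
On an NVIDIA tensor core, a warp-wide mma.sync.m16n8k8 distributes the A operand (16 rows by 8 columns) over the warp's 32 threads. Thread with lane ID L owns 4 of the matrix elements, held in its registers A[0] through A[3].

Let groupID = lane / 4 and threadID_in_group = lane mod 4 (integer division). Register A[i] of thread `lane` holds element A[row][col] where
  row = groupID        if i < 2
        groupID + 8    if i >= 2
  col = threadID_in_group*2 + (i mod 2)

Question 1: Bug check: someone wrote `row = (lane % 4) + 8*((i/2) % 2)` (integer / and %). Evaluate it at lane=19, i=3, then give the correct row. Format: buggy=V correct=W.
`(lane % 4) + 8*((i/2) % 2)`[19,3]->11
19: gid=4,tid=3
[3] (4+8,3*2+1) = (12,7)
row: 11 vs 12

buggy=11 correct=12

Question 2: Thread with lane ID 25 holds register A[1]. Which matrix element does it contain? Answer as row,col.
25: g=6,t=1
[1] (6+0,1*2+1) = (6,3)

6,3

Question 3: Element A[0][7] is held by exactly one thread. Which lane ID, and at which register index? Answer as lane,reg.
3,1

r=0->g=0,rb=0  c=7->t=3,b0=1
L=0*4+3=3  i=0*2+1=1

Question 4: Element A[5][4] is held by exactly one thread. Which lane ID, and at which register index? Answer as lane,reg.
22,0

r=5→G=5,rhi=0  c=4→T=2,p=0
L=5*4+2=22  i=0*2+0=0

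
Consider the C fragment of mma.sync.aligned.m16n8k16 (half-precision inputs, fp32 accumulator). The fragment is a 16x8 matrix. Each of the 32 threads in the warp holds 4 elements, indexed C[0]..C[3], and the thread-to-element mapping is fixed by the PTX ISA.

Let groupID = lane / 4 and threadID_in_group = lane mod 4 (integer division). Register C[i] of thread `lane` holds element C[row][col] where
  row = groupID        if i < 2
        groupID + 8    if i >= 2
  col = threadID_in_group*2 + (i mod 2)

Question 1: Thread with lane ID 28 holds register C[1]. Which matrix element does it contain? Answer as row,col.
7,1

L=28->gid=28>>2=7, tid=28&3=0
[1]->row 7+0=7  col 0·2+1=1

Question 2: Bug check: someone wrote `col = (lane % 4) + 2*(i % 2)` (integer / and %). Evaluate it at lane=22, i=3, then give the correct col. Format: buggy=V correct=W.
`(lane % 4) + 2*(i % 2)`[22,3]⇒4
L=22⇒gr=22>>2=5, th=22&3=2
[3]⇒row 5+8=13  col 2·2+1=5
col: 4 vs 5

buggy=4 correct=5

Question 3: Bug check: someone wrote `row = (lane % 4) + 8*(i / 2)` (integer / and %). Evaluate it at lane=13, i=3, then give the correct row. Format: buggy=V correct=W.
`(lane % 4) + 8*(i / 2)`[13,3]->9
lane 13: gid=3 (13/4), tid=1 (13%4)
i=3: r=3+8=11, c=1*2+1=3
row: 9 vs 11

buggy=9 correct=11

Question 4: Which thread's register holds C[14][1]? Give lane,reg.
24,3

r=14->g=6,rb=1  c=1->t=0,b0=1
L=6*4+0=24  i=1*2+1=3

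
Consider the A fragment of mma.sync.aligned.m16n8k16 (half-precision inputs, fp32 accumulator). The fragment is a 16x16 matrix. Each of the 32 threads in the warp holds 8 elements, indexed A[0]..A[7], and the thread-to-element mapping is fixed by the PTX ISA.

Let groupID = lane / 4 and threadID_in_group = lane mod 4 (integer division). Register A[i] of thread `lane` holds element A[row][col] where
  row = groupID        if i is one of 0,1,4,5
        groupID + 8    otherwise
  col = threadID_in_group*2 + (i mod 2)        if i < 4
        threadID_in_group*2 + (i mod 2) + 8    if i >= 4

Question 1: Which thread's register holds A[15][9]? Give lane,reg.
r=15->g=7,rb=1  c=9->cb=1,t=0,b0=1
L=7*4+0=28  i=1*4+1*2+1=7

28,7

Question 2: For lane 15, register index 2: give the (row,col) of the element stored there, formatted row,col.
lane 15: gr=3 (15/4), th=3 (15%4)
i=2: r=3+8=11, c=3*2+0+0=6

11,6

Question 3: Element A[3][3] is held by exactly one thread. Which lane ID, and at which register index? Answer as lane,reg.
r=3->g=3,rb=0  c=3->cb=0,t=1,b0=1
L=3*4+1=13  i=0*4+0*2+1=1

13,1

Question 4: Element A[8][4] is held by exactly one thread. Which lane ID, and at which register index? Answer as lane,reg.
r:8=>grp=0,rB=1  c:4=>cB=0,tig=2,lo=0
L=0*4+2=2  i=0*4+1*2+0=2

2,2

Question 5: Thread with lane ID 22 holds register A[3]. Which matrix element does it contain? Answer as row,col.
13,5

lane 22⇒22/4=5, 22 mod 4=2
i=3  r:5+8⇒13  c:2·2+1+0⇒5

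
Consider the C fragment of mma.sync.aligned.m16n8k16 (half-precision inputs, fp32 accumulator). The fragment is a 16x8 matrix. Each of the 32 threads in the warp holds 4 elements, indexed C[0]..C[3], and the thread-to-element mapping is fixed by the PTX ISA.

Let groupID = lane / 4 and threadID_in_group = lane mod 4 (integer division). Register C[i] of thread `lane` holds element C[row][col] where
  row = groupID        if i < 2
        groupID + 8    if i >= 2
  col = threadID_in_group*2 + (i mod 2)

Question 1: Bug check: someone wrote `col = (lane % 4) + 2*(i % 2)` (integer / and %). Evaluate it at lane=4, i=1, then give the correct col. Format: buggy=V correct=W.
buggy=2 correct=1

`(lane % 4) + 2*(i % 2)`[4,1]->2
4: g=1,t=0
[1] (1+0,0*2+1) = (1,1)
col: 2 vs 1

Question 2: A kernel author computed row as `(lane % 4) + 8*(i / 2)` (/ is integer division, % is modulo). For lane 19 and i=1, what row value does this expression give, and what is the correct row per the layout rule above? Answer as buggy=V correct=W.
`(lane % 4) + 8*(i / 2)`[19,1]⇒3
lane 19: gr=4 (19/4), th=3 (19%4)
i=1: r=4+0=4, c=3*2+1=7
row: 3 vs 4

buggy=3 correct=4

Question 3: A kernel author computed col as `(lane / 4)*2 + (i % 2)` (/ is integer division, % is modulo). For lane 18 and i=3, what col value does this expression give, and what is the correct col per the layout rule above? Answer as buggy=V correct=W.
`(lane / 4)*2 + (i % 2)`[18,3]→9
lane 18: G=4 (18/4), T=2 (18%4)
i=3: r=4+8=12, c=2*2+1=5
col: 9 vs 5

buggy=9 correct=5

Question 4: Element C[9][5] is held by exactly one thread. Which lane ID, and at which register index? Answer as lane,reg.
r=9->g=1,rb=1  c=5->t=2,b0=1
L=1*4+2=6  i=1*2+1=3

6,3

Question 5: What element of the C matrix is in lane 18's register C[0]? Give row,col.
4,4

L=18->gid=18>>2=4, tid=18&3=2
[0]->row 4+0=4  col 2·2+0=4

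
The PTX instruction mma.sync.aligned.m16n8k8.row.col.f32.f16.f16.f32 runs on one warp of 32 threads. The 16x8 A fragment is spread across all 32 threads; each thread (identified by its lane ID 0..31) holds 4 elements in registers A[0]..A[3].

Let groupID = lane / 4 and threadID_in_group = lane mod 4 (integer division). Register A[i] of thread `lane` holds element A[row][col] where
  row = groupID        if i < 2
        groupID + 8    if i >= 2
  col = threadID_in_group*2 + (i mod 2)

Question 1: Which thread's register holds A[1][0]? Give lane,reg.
r=1⇒gr=1,Rb=0  c=0⇒th=0,odd=0
L=1*4+0=4  i=0*2+0=0

4,0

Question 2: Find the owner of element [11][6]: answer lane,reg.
15,2

r=11->g=3,rb=1  c=6->t=3,b0=0
L=3*4+3=15  i=1*2+0=2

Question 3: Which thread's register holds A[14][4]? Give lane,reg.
r: 14->gid=6,r8=1  c: 4->tid=2,i&1=0
L=6*4+2=26  i=1*2+0=2

26,2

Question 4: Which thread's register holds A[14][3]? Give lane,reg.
25,3

r:14=>grp=6,rB=1  c:3=>tig=1,lo=1
L=6*4+1=25  i=1*2+1=3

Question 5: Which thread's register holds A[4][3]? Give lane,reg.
r=4->g=4,rb=0  c=3->t=1,b0=1
L=4*4+1=17  i=0*2+1=1

17,1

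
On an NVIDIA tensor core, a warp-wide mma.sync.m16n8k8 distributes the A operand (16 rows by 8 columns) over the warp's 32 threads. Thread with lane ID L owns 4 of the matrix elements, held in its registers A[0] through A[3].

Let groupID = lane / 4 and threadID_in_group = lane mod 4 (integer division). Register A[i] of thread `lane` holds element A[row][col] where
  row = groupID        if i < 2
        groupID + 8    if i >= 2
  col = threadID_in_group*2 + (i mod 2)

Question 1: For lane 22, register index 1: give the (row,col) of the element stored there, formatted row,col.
22: G=5,T=2
[1] (5+0,2*2+1) = (5,5)

5,5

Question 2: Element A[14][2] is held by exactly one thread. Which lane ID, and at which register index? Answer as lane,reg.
25,2

r=14->g=6,rb=1  c=2->t=1,b0=0
L=6*4+1=25  i=1*2+0=2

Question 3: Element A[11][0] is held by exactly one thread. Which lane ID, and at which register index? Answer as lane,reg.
r=11⇒gr=3,Rb=1  c=0⇒th=0,odd=0
L=3*4+0=12  i=1*2+0=2

12,2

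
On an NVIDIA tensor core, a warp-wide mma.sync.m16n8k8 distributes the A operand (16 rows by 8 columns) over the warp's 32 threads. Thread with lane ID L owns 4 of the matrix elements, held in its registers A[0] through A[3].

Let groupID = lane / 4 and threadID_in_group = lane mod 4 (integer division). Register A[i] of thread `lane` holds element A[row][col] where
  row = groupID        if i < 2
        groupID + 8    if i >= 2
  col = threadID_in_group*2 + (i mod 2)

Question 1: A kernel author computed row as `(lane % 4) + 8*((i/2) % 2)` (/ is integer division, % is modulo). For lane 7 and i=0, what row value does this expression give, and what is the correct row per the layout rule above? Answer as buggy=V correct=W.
buggy=3 correct=1

`(lane % 4) + 8*((i/2) % 2)`[7,0]->3
L=7->gid=7>>2=1, tid=7&3=3
[0]->row 1+0=1  col 3·2+0=6
row: 3 vs 1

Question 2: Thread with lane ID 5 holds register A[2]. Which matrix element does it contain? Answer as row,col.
5: gid=1,tid=1
[2] (1+8,1*2+0) = (9,2)

9,2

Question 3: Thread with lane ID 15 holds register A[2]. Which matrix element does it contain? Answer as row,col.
lane 15⇒15/4=3, 15 mod 4=3
i=2  r:3+8⇒11  c:2·3+0⇒6

11,6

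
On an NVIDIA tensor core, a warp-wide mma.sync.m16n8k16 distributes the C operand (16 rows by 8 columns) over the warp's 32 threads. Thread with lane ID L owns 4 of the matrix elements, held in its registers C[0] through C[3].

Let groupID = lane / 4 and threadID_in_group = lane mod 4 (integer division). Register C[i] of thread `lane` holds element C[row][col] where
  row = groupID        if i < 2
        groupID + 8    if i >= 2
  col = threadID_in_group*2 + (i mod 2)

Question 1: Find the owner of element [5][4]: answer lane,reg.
22,0

r:5=>grp=5,rB=0  c:4=>tig=2,lo=0
L=5*4+2=22  i=0*2+0=0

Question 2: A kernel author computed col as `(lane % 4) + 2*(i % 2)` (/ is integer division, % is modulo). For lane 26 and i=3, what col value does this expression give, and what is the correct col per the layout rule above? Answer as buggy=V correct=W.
buggy=4 correct=5

`(lane % 4) + 2*(i % 2)`[26,3]->4
L=26->gid=26>>2=6, tid=26&3=2
[3]->row 6+8=14  col 2·2+1=5
col: 4 vs 5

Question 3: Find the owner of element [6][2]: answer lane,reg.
25,0

r: 6->gid=6,r8=0  c: 2->tid=1,i&1=0
L=6*4+1=25  i=0*2+0=0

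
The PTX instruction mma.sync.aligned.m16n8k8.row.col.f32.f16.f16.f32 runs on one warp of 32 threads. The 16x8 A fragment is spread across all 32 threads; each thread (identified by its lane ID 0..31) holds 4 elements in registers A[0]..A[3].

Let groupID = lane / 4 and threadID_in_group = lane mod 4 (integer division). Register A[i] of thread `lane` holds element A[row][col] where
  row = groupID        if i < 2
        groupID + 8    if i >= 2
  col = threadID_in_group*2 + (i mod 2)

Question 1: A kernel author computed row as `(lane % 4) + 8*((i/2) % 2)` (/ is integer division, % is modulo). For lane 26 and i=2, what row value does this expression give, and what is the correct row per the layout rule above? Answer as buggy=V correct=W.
buggy=10 correct=14

`(lane % 4) + 8*((i/2) % 2)`[26,2]->10
L=26->gid=26>>2=6, tid=26&3=2
[2]->row 6+8=14  col 2·2+0=4
row: 10 vs 14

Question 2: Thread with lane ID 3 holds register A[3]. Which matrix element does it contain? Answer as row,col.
lane 3: G=0 (3/4), T=3 (3%4)
i=3: r=0+8=8, c=3*2+1=7

8,7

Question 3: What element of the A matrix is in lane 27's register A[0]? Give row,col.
6,6

lane 27->27/4=6, 27 mod 4=3
i=0  r:6+0->6  c:2·3+0->6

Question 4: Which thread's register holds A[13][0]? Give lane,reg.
20,2

r=13→G=5,rhi=1  c=0→T=0,p=0
L=5*4+0=20  i=1*2+0=2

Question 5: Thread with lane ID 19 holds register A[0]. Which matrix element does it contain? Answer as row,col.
4,6

19: G=4,T=3
[0] (4+0,3*2+0) = (4,6)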